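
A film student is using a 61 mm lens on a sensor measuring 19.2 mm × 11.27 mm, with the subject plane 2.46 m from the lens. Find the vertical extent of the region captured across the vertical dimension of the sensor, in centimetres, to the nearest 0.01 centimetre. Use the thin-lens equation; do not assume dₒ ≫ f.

dₒ: 2.46 m = 2460 mm.
Similar triangles through the lens centre give W/dₒ = h/dᵢ; with 1/f = 1/dₒ + 1/dᵢ this gives W = h·(dₒ − f)/f.
W = 11.27 mm × (2460 − 61) / 61 = 11.27 × 39.3279 ≈ 443.225 mm = 44.3225 cm.

44.32 cm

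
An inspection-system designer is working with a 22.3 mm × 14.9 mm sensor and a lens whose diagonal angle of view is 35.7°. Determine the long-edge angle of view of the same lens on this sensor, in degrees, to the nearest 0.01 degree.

29.98°

Sensor diagonal = √(22.3² + 14.9²) = √719.3000 ≈ 26.8198 mm.
From the diagonal AOV: f = 26.8198 / (2·tan(17.85°)) = 26.8198 / 0.64406 ≈ 41.6420 mm.
Long-edge AOV = 2·arctan(22.3 / (2 × 41.6420)) = 2·arctan(0.26776) ≈ 29.9796°.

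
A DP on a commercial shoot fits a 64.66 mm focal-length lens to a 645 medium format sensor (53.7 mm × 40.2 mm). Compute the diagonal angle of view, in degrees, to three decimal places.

Sensor diagonal = √(53.7² + 40.2²) = √4499.7300 ≈ 67.0800 mm.
Angle of view α = 2·arctan(d/2f) with d = 67.0800 mm and f = 64.66 mm.
d/2f = 0.51871; arctan(0.51871) ≈ 27.4164°, so α ≈ 54.8328°.

54.833°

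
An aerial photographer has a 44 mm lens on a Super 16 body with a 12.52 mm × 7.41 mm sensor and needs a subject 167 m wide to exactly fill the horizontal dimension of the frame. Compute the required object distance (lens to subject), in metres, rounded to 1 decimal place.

W: 167 m = 167000 mm.
Magnification m = w/W = dᵢ/dₒ; combined with 1/f = 1/dₒ + 1/dᵢ this gives dₒ = f·(1 + W/w).
dₒ = 44 mm × (1 + 167000/12.52) = 44 × 13339.6581 ≈ 586944.958 mm = 586.945 m.

586.9 m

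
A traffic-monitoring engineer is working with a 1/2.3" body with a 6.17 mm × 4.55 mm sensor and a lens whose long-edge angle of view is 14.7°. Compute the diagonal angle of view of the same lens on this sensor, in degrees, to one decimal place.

From the long-edge AOV: f = 6.17 / (2·tan(7.35°)) = 6.17 / 0.25798 ≈ 23.9166 mm.
Sensor diagonal = √(6.17² + 4.55²) = √58.7714 ≈ 7.6663 mm.
Diagonal AOV = 2·arctan(7.6663 / (2 × 23.9166)) = 2·arctan(0.16027) ≈ 18.2108°.

18.2°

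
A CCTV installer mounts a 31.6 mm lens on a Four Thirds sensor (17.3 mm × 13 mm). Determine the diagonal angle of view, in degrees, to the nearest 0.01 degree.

37.80°

Sensor diagonal = √(17.3² + 13²) = √468.2900 ≈ 21.6400 mm.
Angle of view α = 2·arctan(d/2f) with d = 21.6400 mm and f = 31.6 mm.
d/2f = 0.34241; arctan(0.34241) ≈ 18.9015°, so α ≈ 37.8029°.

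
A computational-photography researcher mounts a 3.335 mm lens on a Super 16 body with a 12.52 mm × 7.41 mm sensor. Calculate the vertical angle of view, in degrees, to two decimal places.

Angle of view α = 2·arctan(h/2f) with h = 7.41 mm and f = 3.335 mm.
h/2f = 1.11094; arctan(1.11094) ≈ 48.0085°, so α ≈ 96.0170°.

96.02°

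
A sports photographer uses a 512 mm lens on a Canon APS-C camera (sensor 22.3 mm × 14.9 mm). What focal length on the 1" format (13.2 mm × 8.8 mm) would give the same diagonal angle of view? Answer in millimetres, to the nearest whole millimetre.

Sensor diagonal = √(22.3² + 14.9²) = √719.3000 ≈ 26.8198 mm.
Sensor diagonal = √(13.2² + 8.8²) = √251.6800 ≈ 15.8644 mm.
Equal angle of view means equal diagonal/f ratio, so f₂ = f₁ · (diagonal₂/diagonal₁) = 512 × 15.8644/26.8198.
f₂ = 512 × 0.59152 ≈ 302.858 mm.

303 mm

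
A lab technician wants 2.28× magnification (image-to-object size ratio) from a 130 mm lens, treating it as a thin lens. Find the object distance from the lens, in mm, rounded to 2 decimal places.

With m = dᵢ/dₒ and 1/f = 1/dₒ + 1/dᵢ, substituting dᵢ = m·dₒ gives 1/f = (1 + 1/m)/dₒ, hence dₒ = f·(1 + 1/m).
dₒ = 130 × (1 + 1/2.28) = 130 × 1.43860 ≈ 187.018 mm.

187.02 mm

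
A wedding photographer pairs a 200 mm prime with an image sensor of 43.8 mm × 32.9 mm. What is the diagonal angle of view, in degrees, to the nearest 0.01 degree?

15.60°

Sensor diagonal = √(43.8² + 32.9²) = √3000.8500 ≈ 54.7800 mm.
Angle of view α = 2·arctan(d/2f) with d = 54.7800 mm and f = 200 mm.
d/2f = 0.13695; arctan(0.13695) ≈ 7.7981°, so α ≈ 15.5963°.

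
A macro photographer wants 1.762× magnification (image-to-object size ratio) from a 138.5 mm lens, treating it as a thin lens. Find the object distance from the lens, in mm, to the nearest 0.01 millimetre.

With m = dᵢ/dₒ and 1/f = 1/dₒ + 1/dᵢ, substituting dᵢ = m·dₒ gives 1/f = (1 + 1/m)/dₒ, hence dₒ = f·(1 + 1/m).
dₒ = 138.5 × (1 + 1/1.762) = 138.5 × 1.56754 ≈ 217.104 mm.

217.10 mm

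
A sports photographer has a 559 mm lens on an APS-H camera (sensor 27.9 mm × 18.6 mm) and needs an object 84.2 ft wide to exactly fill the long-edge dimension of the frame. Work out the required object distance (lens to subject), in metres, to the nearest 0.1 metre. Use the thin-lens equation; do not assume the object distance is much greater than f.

514.8 m

W: 84.2 ft × 304.8 mm/ft = 25664.16 mm.
Magnification m = w/W = dᵢ/dₒ; combined with 1/f = 1/dₒ + 1/dᵢ this gives dₒ = f·(1 + W/w).
dₒ = 559 mm × (1 + 25664.2/27.9) = 559 × 920.8623 ≈ 514762.046 mm = 514.762 m.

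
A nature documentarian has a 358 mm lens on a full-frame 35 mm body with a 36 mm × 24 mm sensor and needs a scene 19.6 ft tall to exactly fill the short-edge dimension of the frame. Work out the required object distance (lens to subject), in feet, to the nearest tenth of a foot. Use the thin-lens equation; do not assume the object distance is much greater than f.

293.5 ft

W: 19.6 ft × 304.8 mm/ft = 5974.08 mm.
Magnification m = h/W = dᵢ/dₒ; combined with 1/f = 1/dₒ + 1/dᵢ this gives dₒ = f·(1 + W/h).
dₒ = 358 mm × (1 + 5974.08/24) = 358 × 249.9200 ≈ 89471.357 mm = 89471.357/304.8 ft = 293.541 ft.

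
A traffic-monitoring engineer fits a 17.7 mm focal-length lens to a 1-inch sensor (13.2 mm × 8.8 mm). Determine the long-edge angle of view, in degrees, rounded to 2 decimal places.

Angle of view α = 2·arctan(w/2f) with w = 13.2 mm and f = 17.7 mm.
w/2f = 0.37288; arctan(0.37288) ≈ 20.4495°, so α ≈ 40.8991°.

40.90°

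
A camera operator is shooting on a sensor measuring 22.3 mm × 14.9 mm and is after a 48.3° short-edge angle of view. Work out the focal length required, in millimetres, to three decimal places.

16.616 mm

From α = 2·arctan(h/2f) we get f = h / (2·tan(α/2)).
With h = 14.9 mm and α/2 = 24.15°, tan(α/2) ≈ 0.44837, so f ≈ 14.9 / 0.89674 ≈ 16.6158 mm.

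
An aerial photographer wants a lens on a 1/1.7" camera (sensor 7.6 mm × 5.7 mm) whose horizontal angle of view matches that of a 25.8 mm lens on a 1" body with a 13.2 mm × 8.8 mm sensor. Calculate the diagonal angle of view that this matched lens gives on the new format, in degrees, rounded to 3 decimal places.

Equal horizontal AOV ⇒ f₂ = f₁ · 7.6/13.2 = 25.8 × 0.57576 ≈ 14.8545 mm.
Sensor diagonal = √(7.6² + 5.7²) = √90.2500 ≈ 9.5000 mm.
Diagonal AOV on the new format = 2·arctan(9.5000 / (2 × 14.8545)) = 2·arctan(0.31977) ≈ 35.4652°.

35.465°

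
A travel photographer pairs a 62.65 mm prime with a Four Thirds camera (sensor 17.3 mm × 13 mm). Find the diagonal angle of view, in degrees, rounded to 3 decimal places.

19.597°

Sensor diagonal = √(17.3² + 13²) = √468.2900 ≈ 21.6400 mm.
Angle of view α = 2·arctan(d/2f) with d = 21.6400 mm and f = 62.65 mm.
d/2f = 0.17271; arctan(0.17271) ≈ 9.7986°, so α ≈ 19.5973°.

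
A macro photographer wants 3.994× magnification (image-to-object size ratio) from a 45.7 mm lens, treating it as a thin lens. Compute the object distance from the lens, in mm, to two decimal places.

With m = dᵢ/dₒ and 1/f = 1/dₒ + 1/dᵢ, substituting dᵢ = m·dₒ gives 1/f = (1 + 1/m)/dₒ, hence dₒ = f·(1 + 1/m).
dₒ = 45.7 × (1 + 1/3.994) = 45.7 × 1.25038 ≈ 57.142 mm.

57.14 mm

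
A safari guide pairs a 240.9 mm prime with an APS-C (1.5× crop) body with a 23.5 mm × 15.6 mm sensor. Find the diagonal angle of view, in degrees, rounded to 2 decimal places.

6.70°

Sensor diagonal = √(23.5² + 15.6²) = √795.6100 ≈ 28.2066 mm.
Angle of view α = 2·arctan(d/2f) with d = 28.2066 mm and f = 240.9 mm.
d/2f = 0.05854; arctan(0.05854) ≈ 3.3505°, so α ≈ 6.7010°.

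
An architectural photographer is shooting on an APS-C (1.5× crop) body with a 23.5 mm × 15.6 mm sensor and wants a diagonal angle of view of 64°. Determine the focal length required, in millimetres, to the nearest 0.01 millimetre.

Sensor diagonal = √(23.5² + 15.6²) = √795.6100 ≈ 28.2066 mm.
From α = 2·arctan(d/2f) we get f = d / (2·tan(α/2)).
With d = 28.2066 mm and α/2 = 32°, tan(α/2) ≈ 0.62487, so f ≈ 28.2066 / 1.24974 ≈ 22.5700 mm.

22.57 mm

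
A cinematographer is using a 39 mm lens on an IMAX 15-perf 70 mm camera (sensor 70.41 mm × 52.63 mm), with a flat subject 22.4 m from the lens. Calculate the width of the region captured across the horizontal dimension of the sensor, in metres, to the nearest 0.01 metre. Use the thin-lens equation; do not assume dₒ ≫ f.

40.37 m

dₒ: 22.4 m = 22400 mm.
Similar triangles through the lens centre give W/dₒ = w/dᵢ; with 1/f = 1/dₒ + 1/dᵢ this gives W = w·(dₒ − f)/f.
W = 70.41 mm × (22400 − 39) / 39 = 70.41 × 573.3590 ≈ 40370.205 mm = 40.3702 m.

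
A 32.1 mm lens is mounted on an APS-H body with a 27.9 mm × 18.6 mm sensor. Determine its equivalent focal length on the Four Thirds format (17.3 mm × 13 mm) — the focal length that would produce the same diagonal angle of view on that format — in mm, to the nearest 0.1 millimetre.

20.7 mm

Sensor diagonal = √(27.9² + 18.6²) = √1124.3700 ≈ 33.5316 mm.
Sensor diagonal = √(17.3² + 13²) = √468.2900 ≈ 21.6400 mm.
Equal angle of view means equal diagonal/f ratio, so f₂ = f₁ · (diagonal₂/diagonal₁) = 32.1 × 21.6400/33.5316.
f₂ = 32.1 × 0.64536 ≈ 20.716 mm.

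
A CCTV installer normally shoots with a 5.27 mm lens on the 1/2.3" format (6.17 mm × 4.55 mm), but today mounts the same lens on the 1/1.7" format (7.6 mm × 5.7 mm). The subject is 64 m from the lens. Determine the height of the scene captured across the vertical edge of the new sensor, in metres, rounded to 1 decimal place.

The focal length stays 5.27 mm; the relevant sensor dimension is now h = 5.7 mm. Object distance dₒ = 64 m = 64000 mm.
Thin-lens field height W = h·(dₒ − f)/f = 5.7 × (64000 − 5.27)/5.27 ≈ 69216.311 mm = 69.2163 m.

69.2 m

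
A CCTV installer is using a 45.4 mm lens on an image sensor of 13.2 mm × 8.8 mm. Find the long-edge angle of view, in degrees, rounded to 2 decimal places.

Angle of view α = 2·arctan(w/2f) with w = 13.2 mm and f = 45.4 mm.
w/2f = 0.14537; arctan(0.14537) ≈ 8.2714°, so α ≈ 16.5428°.

16.54°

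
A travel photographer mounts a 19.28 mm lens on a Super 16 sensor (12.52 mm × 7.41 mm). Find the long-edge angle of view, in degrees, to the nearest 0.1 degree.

36.0°

Angle of view α = 2·arctan(w/2f) with w = 12.52 mm and f = 19.28 mm.
w/2f = 0.32469; arctan(0.32469) ≈ 17.9880°, so α ≈ 35.9761°.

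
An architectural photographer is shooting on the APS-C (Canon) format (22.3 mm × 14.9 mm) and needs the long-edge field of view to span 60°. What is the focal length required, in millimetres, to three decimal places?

19.312 mm

From α = 2·arctan(w/2f) we get f = w / (2·tan(α/2)).
With w = 22.3 mm and α/2 = 30°, tan(α/2) ≈ 0.57735, so f ≈ 22.3 / 1.15470 ≈ 19.3124 mm.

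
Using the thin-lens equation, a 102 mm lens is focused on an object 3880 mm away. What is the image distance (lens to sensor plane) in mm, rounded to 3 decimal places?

1/dᵢ = 1/f − 1/dₒ = 1/102 − 1/3880 = 0.0095462 mm⁻¹.
dᵢ = 1/0.0095462 ≈ 104.7538 mm.

104.754 mm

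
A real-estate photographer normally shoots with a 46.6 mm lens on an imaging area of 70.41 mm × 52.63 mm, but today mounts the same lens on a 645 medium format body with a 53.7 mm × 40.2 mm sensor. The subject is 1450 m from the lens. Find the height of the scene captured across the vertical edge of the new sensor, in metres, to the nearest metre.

The focal length stays 46.6 mm; the relevant sensor dimension is now h = 40.2 mm. Object distance dₒ = 1450 m = 1.45e+06 mm.
Thin-lens field height W = h·(dₒ − f)/f = 40.2 × (1.45e+06 − 46.6)/46.6 ≈ 1250818.169 mm = 1250.82 m.

1251 m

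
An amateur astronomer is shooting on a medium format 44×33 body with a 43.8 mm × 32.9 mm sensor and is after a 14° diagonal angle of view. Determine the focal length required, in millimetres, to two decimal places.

Sensor diagonal = √(43.8² + 32.9²) = √3000.8500 ≈ 54.7800 mm.
From α = 2·arctan(d/2f) we get f = d / (2·tan(α/2)).
With d = 54.7800 mm and α/2 = 7°, tan(α/2) ≈ 0.12278, so f ≈ 54.7800 / 0.24557 ≈ 223.0737 mm.

223.07 mm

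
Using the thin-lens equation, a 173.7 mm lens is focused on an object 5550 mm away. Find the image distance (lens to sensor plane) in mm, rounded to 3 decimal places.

1/dᵢ = 1/f − 1/dₒ = 1/173.7 − 1/5550 = 0.0055769 mm⁻¹.
dᵢ = 1/0.0055769 ≈ 179.3120 mm.

179.312 mm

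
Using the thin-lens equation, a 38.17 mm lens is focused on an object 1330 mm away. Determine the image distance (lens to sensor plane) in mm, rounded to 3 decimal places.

39.298 mm

1/dᵢ = 1/f − 1/dₒ = 1/38.17 − 1/1330 = 0.0254467 mm⁻¹.
dᵢ = 1/0.0254467 ≈ 39.2978 mm.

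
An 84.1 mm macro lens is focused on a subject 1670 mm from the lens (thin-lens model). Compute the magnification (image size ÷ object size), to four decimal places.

Thin lens: 1/f = 1/dₒ + 1/dᵢ → 1/dᵢ = 1/84.1 − 1/1670 = 0.0112918 mm⁻¹, so dᵢ ≈ 88.5598 mm.
Magnification m = dᵢ/dₒ = 88.5598/1670 ≈ 0.05303.

0.0530×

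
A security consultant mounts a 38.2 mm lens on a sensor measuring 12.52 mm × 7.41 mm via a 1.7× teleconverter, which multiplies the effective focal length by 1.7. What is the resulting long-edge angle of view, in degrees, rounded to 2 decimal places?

11.01°

Effective focal length f = 38.2 × 1.7 = 64.94 mm.
α = 2·arctan(12.52 / (2 × 64.94)) = 2·arctan(0.09640) ≈ 11.0122°.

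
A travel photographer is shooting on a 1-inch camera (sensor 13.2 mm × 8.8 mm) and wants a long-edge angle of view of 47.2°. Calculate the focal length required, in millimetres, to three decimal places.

From α = 2·arctan(w/2f) we get f = w / (2·tan(α/2)).
With w = 13.2 mm and α/2 = 23.6°, tan(α/2) ≈ 0.43689, so f ≈ 13.2 / 0.87378 ≈ 15.1068 mm.

15.107 mm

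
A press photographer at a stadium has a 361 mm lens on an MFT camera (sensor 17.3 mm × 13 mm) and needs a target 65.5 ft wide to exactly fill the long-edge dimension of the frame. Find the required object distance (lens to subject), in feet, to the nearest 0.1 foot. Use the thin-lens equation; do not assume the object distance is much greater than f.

W: 65.5 ft × 304.8 mm/ft = 19964.40 mm.
Magnification m = w/W = dᵢ/dₒ; combined with 1/f = 1/dₒ + 1/dᵢ this gives dₒ = f·(1 + W/w).
dₒ = 361 mm × (1 + 19964.4/17.3) = 361 × 1155.0115 ≈ 416959.160 mm = 416959.160/304.8 ft = 1367.98 ft.

1368.0 ft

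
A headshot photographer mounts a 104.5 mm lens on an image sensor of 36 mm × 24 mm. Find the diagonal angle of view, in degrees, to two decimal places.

Sensor diagonal = √(36² + 24²) = √1872.0000 ≈ 43.2666 mm.
Angle of view α = 2·arctan(d/2f) with d = 43.2666 mm and f = 104.5 mm.
d/2f = 0.20702; arctan(0.20702) ≈ 11.6960°, so α ≈ 23.3920°.

23.39°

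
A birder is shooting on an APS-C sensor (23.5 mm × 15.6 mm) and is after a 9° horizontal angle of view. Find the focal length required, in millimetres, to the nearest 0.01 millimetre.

149.30 mm

From α = 2·arctan(w/2f) we get f = w / (2·tan(α/2)).
With w = 23.5 mm and α/2 = 4.5°, tan(α/2) ≈ 0.07870, so f ≈ 23.5 / 0.15740 ≈ 149.2979 mm.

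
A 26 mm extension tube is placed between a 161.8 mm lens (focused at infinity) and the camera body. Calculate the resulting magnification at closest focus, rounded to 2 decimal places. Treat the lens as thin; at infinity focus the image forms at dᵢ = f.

0.16×

The tube moves the image plane from f to f + e, so dᵢ = 161.8 + 26 = 187.8 mm. Focus is achieved when 1/f = 1/dₒ + 1/dᵢ, giving dₒ = 1/(1/f − 1/(f+e)).
Magnification m = dᵢ/dₒ = (f+e)·(1/f − 1/(f+e)) = e/f = 26/161.8 ≈ 0.1607.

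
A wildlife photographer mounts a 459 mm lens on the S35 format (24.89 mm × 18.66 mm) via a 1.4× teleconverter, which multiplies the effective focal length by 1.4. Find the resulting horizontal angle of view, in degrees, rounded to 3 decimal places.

2.219°

Effective focal length f = 459 × 1.4 = 642.6 mm.
α = 2·arctan(24.89 / (2 × 642.6)) = 2·arctan(0.01937) ≈ 2.2190°.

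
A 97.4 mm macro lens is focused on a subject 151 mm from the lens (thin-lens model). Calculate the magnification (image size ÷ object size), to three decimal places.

1.817×

Thin lens: 1/f = 1/dₒ + 1/dᵢ → 1/dᵢ = 1/97.4 − 1/151 = 0.0036444 mm⁻¹, so dᵢ ≈ 274.3918 mm.
Magnification m = dᵢ/dₒ = 274.3918/151 ≈ 1.81716.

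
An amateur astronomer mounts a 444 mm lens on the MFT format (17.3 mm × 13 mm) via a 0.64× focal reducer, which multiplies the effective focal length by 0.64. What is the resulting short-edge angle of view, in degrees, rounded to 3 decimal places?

2.621°

Effective focal length f = 444 × 0.64 = 284.16 mm.
α = 2·arctan(13 / (2 × 284.16)) = 2·arctan(0.02287) ≈ 2.6208°.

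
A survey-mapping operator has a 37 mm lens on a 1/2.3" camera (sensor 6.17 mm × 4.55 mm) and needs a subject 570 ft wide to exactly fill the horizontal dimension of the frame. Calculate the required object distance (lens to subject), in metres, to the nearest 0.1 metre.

W: 570 ft × 304.8 mm/ft = 173735.99 mm.
Magnification m = w/W = dᵢ/dₒ; combined with 1/f = 1/dₒ + 1/dᵢ this gives dₒ = f·(1 + W/w).
dₒ = 37 mm × (1 + 173736/6.17) = 37 × 28159.1839 ≈ 1041889.803 mm = 1041.89 m.

1041.9 m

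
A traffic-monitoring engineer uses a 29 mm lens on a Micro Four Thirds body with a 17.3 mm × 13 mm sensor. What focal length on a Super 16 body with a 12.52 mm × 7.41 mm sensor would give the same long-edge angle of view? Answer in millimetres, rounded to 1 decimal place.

21.0 mm

Equal angle of view means equal width/f ratio, so f₂ = f₁ · (width₂/width₁) = 29 × 12.52/17.3.
f₂ = 29 × 0.72370 ≈ 20.987 mm.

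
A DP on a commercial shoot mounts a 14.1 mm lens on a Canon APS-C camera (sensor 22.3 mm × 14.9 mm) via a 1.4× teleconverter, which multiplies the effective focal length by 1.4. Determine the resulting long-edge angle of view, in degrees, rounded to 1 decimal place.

58.9°

Effective focal length f = 14.1 × 1.4 = 19.74 mm.
α = 2·arctan(22.3 / (2 × 19.74)) = 2·arctan(0.56484) ≈ 58.9193°.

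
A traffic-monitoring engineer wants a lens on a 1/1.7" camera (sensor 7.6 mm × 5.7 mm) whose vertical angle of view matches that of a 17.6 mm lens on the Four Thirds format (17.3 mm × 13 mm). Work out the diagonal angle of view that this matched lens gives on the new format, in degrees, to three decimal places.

63.227°

Equal vertical AOV ⇒ f₂ = f₁ · 5.7/13 = 17.6 × 0.43846 ≈ 7.7169 mm.
Sensor diagonal = √(7.6² + 5.7²) = √90.2500 ≈ 9.5000 mm.
Diagonal AOV on the new format = 2·arctan(9.5000 / (2 × 7.7169)) = 2·arctan(0.61553) ≈ 63.2271°.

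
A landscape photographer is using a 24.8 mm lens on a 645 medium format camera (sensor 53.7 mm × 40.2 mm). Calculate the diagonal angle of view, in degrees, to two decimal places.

107.04°

Sensor diagonal = √(53.7² + 40.2²) = √4499.7300 ≈ 67.0800 mm.
Angle of view α = 2·arctan(d/2f) with d = 67.0800 mm and f = 24.8 mm.
d/2f = 1.35242; arctan(1.35242) ≈ 53.5202°, so α ≈ 107.0404°.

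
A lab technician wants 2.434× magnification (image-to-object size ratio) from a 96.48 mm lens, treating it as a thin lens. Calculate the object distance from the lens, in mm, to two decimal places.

136.12 mm

With m = dᵢ/dₒ and 1/f = 1/dₒ + 1/dᵢ, substituting dᵢ = m·dₒ gives 1/f = (1 + 1/m)/dₒ, hence dₒ = f·(1 + 1/m).
dₒ = 96.48 × (1 + 1/2.434) = 96.48 × 1.41085 ≈ 136.118 mm.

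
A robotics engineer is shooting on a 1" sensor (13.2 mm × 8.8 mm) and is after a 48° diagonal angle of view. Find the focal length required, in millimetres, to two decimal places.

Sensor diagonal = √(13.2² + 8.8²) = √251.6800 ≈ 15.8644 mm.
From α = 2·arctan(d/2f) we get f = d / (2·tan(α/2)).
With d = 15.8644 mm and α/2 = 24°, tan(α/2) ≈ 0.44523, so f ≈ 15.8644 / 0.89046 ≈ 17.8160 mm.

17.82 mm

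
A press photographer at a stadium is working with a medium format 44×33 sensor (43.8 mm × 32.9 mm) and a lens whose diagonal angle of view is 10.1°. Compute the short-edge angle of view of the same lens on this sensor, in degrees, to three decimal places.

6.076°

Sensor diagonal = √(43.8² + 32.9²) = √3000.8500 ≈ 54.7800 mm.
From the diagonal AOV: f = 54.7800 / (2·tan(5.05°)) = 54.7800 / 0.17674 ≈ 309.9536 mm.
Short-edge AOV = 2·arctan(32.9 / (2 × 309.9536)) = 2·arctan(0.05307) ≈ 6.0760°.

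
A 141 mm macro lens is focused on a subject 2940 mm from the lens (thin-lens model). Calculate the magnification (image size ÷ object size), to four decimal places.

Thin lens: 1/f = 1/dₒ + 1/dᵢ → 1/dᵢ = 1/141 − 1/2940 = 0.0067521 mm⁻¹, so dᵢ ≈ 148.1029 mm.
Magnification m = dᵢ/dₒ = 148.1029/2940 ≈ 0.05038.

0.0504×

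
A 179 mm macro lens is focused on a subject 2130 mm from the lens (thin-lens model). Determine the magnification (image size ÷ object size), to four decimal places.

Thin lens: 1/f = 1/dₒ + 1/dᵢ → 1/dᵢ = 1/179 − 1/2130 = 0.0051171 mm⁻¹, so dᵢ ≈ 195.4229 mm.
Magnification m = dᵢ/dₒ = 195.4229/2130 ≈ 0.09175.

0.0917×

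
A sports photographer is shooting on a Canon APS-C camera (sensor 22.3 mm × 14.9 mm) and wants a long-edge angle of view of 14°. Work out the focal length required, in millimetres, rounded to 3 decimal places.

90.809 mm

From α = 2·arctan(w/2f) we get f = w / (2·tan(α/2)).
With w = 22.3 mm and α/2 = 7°, tan(α/2) ≈ 0.12278, so f ≈ 22.3 / 0.24557 ≈ 90.8095 mm.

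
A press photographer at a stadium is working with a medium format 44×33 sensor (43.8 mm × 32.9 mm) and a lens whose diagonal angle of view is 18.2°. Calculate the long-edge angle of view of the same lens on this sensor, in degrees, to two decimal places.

Sensor diagonal = √(43.8² + 32.9²) = √3000.8500 ≈ 54.7800 mm.
From the diagonal AOV: f = 54.7800 / (2·tan(9.1°)) = 54.7800 / 0.32035 ≈ 171.0015 mm.
Long-edge AOV = 2·arctan(43.8 / (2 × 171.0015)) = 2·arctan(0.12807) ≈ 14.5962°.

14.60°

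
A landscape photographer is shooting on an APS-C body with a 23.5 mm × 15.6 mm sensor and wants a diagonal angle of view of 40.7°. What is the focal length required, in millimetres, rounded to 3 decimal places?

Sensor diagonal = √(23.5² + 15.6²) = √795.6100 ≈ 28.2066 mm.
From α = 2·arctan(d/2f) we get f = d / (2·tan(α/2)).
With d = 28.2066 mm and α/2 = 20.35°, tan(α/2) ≈ 0.37090, so f ≈ 28.2066 / 0.74181 ≈ 38.0241 mm.

38.024 mm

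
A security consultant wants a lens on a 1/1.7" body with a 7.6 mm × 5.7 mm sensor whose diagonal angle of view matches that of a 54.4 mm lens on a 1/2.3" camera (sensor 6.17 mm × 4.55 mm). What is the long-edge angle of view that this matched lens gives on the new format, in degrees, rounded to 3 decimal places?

Sensor diagonal = √(6.17² + 4.55²) = √58.7714 ≈ 7.6663 mm.
Sensor diagonal = √(7.6² + 5.7²) = √90.2500 ≈ 9.5000 mm.
Equal diagonal AOV ⇒ f₂ = f₁ · 9.5000/7.6663 = 54.4 × 1.23920 ≈ 67.4124 mm.
Long-edge AOV on the new format = 2·arctan(7.6 / (2 × 67.4124)) = 2·arctan(0.05637) ≈ 6.4526°.

6.453°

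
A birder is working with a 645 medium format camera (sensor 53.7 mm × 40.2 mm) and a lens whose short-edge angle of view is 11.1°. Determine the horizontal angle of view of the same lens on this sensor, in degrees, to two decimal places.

14.79°

From the short-edge AOV: f = 40.2 / (2·tan(5.55°)) = 40.2 / 0.19434 ≈ 206.8542 mm.
Horizontal AOV = 2·arctan(53.7 / (2 × 206.8542)) = 2·arctan(0.12980) ≈ 14.7915°.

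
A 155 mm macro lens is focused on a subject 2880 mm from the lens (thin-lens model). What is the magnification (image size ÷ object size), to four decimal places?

0.0569×

Thin lens: 1/f = 1/dₒ + 1/dᵢ → 1/dᵢ = 1/155 − 1/2880 = 0.0061044 mm⁻¹, so dᵢ ≈ 163.8165 mm.
Magnification m = dᵢ/dₒ = 163.8165/2880 ≈ 0.05688.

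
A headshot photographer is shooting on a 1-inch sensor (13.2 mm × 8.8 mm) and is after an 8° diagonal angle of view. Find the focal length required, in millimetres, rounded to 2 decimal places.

Sensor diagonal = √(13.2² + 8.8²) = √251.6800 ≈ 15.8644 mm.
From α = 2·arctan(d/2f) we get f = d / (2·tan(α/2)).
With d = 15.8644 mm and α/2 = 4°, tan(α/2) ≈ 0.06993, so f ≈ 15.8644 / 0.13985 ≈ 113.4359 mm.

113.44 mm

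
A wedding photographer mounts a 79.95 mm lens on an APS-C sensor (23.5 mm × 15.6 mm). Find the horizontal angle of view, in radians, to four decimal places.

0.2918 rad

Angle of view α = 2·arctan(w/2f) with w = 23.5 mm and f = 79.95 mm.
w/2f = 0.14697; arctan(0.14697) ≈ 0.1459 rad, so α ≈ 0.2918 rad.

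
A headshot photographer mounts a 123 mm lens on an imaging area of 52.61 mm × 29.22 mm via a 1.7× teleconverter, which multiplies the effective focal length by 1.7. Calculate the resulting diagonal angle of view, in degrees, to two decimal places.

Effective focal length f = 123 × 1.7 = 209.1 mm.
Sensor diagonal = √(52.61² + 29.22²) = √3621.6205 ≈ 60.1799 mm.
α = 2·arctan(60.180 / (2 × 209.1)) = 2·arctan(0.14390) ≈ 16.3775°.

16.38°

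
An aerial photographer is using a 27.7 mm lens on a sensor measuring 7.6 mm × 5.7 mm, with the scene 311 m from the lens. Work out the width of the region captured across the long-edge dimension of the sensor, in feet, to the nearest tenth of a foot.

279.9 ft

dₒ: 311 m = 311000 mm.
Similar triangles through the lens centre give W/dₒ = w/dᵢ; with 1/f = 1/dₒ + 1/dᵢ this gives W = w·(dₒ − f)/f.
W = 7.6 mm × (311000 − 27.7) / 27.7 = 7.6 × 11226.4368 ≈ 85320.920 mm = 85320.920/304.8 ft = 279.924 ft.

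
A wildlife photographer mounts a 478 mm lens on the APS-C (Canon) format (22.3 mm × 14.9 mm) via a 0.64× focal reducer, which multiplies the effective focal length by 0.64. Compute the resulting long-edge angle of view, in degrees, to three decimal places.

Effective focal length f = 478 × 0.64 = 305.92 mm.
α = 2·arctan(22.3 / (2 × 305.92)) = 2·arctan(0.03645) ≈ 4.1747°.

4.175°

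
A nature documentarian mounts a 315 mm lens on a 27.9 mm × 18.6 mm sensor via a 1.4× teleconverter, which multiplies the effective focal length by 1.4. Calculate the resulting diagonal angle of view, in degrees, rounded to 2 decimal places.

Effective focal length f = 315 × 1.4 = 441 mm.
Sensor diagonal = √(27.9² + 18.6²) = √1124.3700 ≈ 33.5316 mm.
α = 2·arctan(33.532 / (2 × 441)) = 2·arctan(0.03802) ≈ 4.3544°.

4.35°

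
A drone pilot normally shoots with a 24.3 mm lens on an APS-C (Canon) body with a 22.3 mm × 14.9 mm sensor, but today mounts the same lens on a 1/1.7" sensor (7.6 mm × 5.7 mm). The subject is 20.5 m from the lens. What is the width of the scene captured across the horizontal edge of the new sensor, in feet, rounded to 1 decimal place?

21.0 ft

The focal length stays 24.3 mm; the relevant sensor dimension is now w = 7.6 mm. Object distance dₒ = 20.5 m = 20500 mm.
Thin-lens field width W = w·(dₒ − f)/f = 7.6 × (20500 − 24.3)/24.3 ≈ 6403.923 mm = 6403.923/304.8 ft = 21.0102 ft.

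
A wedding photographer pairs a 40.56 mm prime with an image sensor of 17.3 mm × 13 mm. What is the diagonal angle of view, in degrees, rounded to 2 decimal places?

29.87°

Sensor diagonal = √(17.3² + 13²) = √468.2900 ≈ 21.6400 mm.
Angle of view α = 2·arctan(d/2f) with d = 21.6400 mm and f = 40.56 mm.
d/2f = 0.26677; arctan(0.26677) ≈ 14.9367°, so α ≈ 29.8734°.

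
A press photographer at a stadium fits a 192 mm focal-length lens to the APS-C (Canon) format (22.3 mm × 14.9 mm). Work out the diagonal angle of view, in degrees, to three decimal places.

7.990°

Sensor diagonal = √(22.3² + 14.9²) = √719.3000 ≈ 26.8198 mm.
Angle of view α = 2·arctan(d/2f) with d = 26.8198 mm and f = 192 mm.
d/2f = 0.06984; arctan(0.06984) ≈ 3.9952°, so α ≈ 7.9905°.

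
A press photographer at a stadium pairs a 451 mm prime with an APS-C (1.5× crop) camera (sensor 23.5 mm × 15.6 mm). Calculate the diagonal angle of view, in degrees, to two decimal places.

Sensor diagonal = √(23.5² + 15.6²) = √795.6100 ≈ 28.2066 mm.
Angle of view α = 2·arctan(d/2f) with d = 28.2066 mm and f = 451 mm.
d/2f = 0.03127; arctan(0.03127) ≈ 1.7911°, so α ≈ 3.5822°.

3.58°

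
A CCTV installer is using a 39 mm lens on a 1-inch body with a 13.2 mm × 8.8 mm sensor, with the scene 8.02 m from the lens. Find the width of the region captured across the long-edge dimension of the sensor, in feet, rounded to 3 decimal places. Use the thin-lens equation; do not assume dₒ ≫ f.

8.862 ft

dₒ: 8.02 m = 8020 mm.
Similar triangles through the lens centre give W/dₒ = w/dᵢ; with 1/f = 1/dₒ + 1/dᵢ this gives W = w·(dₒ − f)/f.
W = 13.2 mm × (8020 − 39) / 39 = 13.2 × 204.6410 ≈ 2701.262 mm = 2701.262/304.8 ft = 8.86241 ft.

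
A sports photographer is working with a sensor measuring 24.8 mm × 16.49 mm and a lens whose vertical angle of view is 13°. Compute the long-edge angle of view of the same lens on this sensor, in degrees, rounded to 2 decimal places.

19.45°

From the vertical AOV: f = 16.49 / (2·tan(6.5°)) = 16.49 / 0.22787 ≈ 72.3654 mm.
Long-edge AOV = 2·arctan(24.8 / (2 × 72.3654)) = 2·arctan(0.17135) ≈ 19.4467°.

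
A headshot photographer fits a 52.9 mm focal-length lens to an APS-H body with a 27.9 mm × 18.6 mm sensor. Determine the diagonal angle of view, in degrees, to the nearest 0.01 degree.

35.17°

Sensor diagonal = √(27.9² + 18.6²) = √1124.3700 ≈ 33.5316 mm.
Angle of view α = 2·arctan(d/2f) with d = 33.5316 mm and f = 52.9 mm.
d/2f = 0.31693; arctan(0.31693) ≈ 17.5852°, so α ≈ 35.1704°.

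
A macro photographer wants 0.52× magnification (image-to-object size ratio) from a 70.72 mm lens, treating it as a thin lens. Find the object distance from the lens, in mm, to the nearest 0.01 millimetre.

206.72 mm

With m = dᵢ/dₒ and 1/f = 1/dₒ + 1/dᵢ, substituting dᵢ = m·dₒ gives 1/f = (1 + 1/m)/dₒ, hence dₒ = f·(1 + 1/m).
dₒ = 70.72 × (1 + 1/0.52) = 70.72 × 2.92308 ≈ 206.720 mm.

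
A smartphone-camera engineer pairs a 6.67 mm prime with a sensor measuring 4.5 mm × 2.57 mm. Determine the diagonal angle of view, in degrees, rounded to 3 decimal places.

42.459°

Sensor diagonal = √(4.5² + 2.57²) = √26.8549 ≈ 5.1822 mm.
Angle of view α = 2·arctan(d/2f) with d = 5.1822 mm and f = 6.67 mm.
d/2f = 0.38847; arctan(0.38847) ≈ 21.2296°, so α ≈ 42.4592°.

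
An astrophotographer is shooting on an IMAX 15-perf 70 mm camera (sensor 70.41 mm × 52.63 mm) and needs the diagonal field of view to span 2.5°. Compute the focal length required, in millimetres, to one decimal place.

2014.3 mm

Sensor diagonal = √(70.41² + 52.63²) = √7727.4850 ≈ 87.9061 mm.
From α = 2·arctan(d/2f) we get f = d / (2·tan(α/2)).
With d = 87.9061 mm and α/2 = 1.25°, tan(α/2) ≈ 0.02182, so f ≈ 87.9061 / 0.04364 ≈ 2014.3401 mm.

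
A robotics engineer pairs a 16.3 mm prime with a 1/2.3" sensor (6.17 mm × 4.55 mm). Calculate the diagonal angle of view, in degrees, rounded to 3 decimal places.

Sensor diagonal = √(6.17² + 4.55²) = √58.7714 ≈ 7.6663 mm.
Angle of view α = 2·arctan(d/2f) with d = 7.6663 mm and f = 16.3 mm.
d/2f = 0.23516; arctan(0.23516) ≈ 13.2333°, so α ≈ 26.4666°.

26.467°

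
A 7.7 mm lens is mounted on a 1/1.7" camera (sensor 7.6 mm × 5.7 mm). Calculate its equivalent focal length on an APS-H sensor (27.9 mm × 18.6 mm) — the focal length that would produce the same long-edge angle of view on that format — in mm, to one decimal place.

Equal angle of view means equal width/f ratio, so f₂ = f₁ · (width₂/width₁) = 7.7 × 27.9/7.6.
f₂ = 7.7 × 3.67105 ≈ 28.267 mm.

28.3 mm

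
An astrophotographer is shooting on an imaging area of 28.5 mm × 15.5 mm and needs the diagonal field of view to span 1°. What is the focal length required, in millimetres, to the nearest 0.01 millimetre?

1858.76 mm

Sensor diagonal = √(28.5² + 15.5²) = √1052.5000 ≈ 32.4423 mm.
From α = 2·arctan(d/2f) we get f = d / (2·tan(α/2)).
With d = 32.4423 mm and α/2 = 0.5°, tan(α/2) ≈ 0.00873, so f ≈ 32.4423 / 0.01745 ≈ 1858.7572 mm.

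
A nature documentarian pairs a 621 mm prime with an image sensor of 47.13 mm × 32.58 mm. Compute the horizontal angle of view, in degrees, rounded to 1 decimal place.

4.3°

Angle of view α = 2·arctan(w/2f) with w = 47.13 mm and f = 621 mm.
w/2f = 0.03795; arctan(0.03795) ≈ 2.1732°, so α ≈ 4.3463°.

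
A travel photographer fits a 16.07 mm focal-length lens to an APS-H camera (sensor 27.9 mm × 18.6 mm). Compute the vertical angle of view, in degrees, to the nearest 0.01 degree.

60.12°

Angle of view α = 2·arctan(h/2f) with h = 18.6 mm and f = 16.07 mm.
h/2f = 0.57872; arctan(0.57872) ≈ 30.0587°, so α ≈ 60.1175°.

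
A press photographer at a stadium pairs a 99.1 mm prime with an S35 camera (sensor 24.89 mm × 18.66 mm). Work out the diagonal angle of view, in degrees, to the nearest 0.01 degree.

17.84°

Sensor diagonal = √(24.89² + 18.66²) = √967.7077 ≈ 31.1080 mm.
Angle of view α = 2·arctan(d/2f) with d = 31.1080 mm and f = 99.1 mm.
d/2f = 0.15695; arctan(0.15695) ≈ 8.9200°, so α ≈ 17.8399°.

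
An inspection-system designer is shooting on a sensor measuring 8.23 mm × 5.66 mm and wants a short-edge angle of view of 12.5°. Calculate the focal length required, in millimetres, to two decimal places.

25.84 mm

From α = 2·arctan(h/2f) we get f = h / (2·tan(α/2)).
With h = 5.66 mm and α/2 = 6.25°, tan(α/2) ≈ 0.10952, so f ≈ 5.66 / 0.21904 ≈ 25.8405 mm.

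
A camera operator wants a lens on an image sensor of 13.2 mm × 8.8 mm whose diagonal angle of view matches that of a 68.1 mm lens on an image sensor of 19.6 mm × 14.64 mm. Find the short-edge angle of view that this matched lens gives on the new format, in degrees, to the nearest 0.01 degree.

11.38°

Sensor diagonal = √(19.6² + 14.64²) = √598.4896 ≈ 24.4640 mm.
Sensor diagonal = √(13.2² + 8.8²) = √251.6800 ≈ 15.8644 mm.
Equal diagonal AOV ⇒ f₂ = f₁ · 15.8644/24.4640 = 68.1 × 0.64848 ≈ 44.1614 mm.
Short-edge AOV on the new format = 2·arctan(8.8 / (2 × 44.1614)) = 2·arctan(0.09963) ≈ 11.3797°.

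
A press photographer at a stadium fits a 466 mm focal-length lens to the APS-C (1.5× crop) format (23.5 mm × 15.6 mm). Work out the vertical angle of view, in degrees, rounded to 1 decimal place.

1.9°

Angle of view α = 2·arctan(h/2f) with h = 15.6 mm and f = 466 mm.
h/2f = 0.01674; arctan(0.01674) ≈ 0.9589°, so α ≈ 1.9179°.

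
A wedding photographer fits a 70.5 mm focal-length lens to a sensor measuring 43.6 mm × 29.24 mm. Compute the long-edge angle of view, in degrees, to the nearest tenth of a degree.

34.4°

Angle of view α = 2·arctan(w/2f) with w = 43.6 mm and f = 70.5 mm.
w/2f = 0.30922; arctan(0.30922) ≈ 17.1826°, so α ≈ 34.3653°.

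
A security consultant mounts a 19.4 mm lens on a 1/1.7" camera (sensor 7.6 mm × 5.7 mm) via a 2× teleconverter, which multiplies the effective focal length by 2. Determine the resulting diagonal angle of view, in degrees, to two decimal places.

Effective focal length f = 19.4 × 2 = 38.8 mm.
Sensor diagonal = √(7.6² + 5.7²) = √90.2500 ≈ 9.5000 mm.
α = 2·arctan(9.500 / (2 × 38.8)) = 2·arctan(0.12242) ≈ 13.9591°.

13.96°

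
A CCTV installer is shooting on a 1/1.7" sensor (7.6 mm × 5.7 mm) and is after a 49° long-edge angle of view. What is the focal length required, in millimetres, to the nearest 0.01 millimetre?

8.34 mm

From α = 2·arctan(w/2f) we get f = w / (2·tan(α/2)).
With w = 7.6 mm and α/2 = 24.5°, tan(α/2) ≈ 0.45573, so f ≈ 7.6 / 0.91145 ≈ 8.3383 mm.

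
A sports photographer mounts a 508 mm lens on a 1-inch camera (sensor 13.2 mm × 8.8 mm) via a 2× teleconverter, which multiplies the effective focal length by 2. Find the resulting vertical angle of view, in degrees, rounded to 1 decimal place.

Effective focal length f = 508 × 2 = 1016 mm.
α = 2·arctan(8.8 / (2 × 1016)) = 2·arctan(0.00433) ≈ 0.4963°.

0.5°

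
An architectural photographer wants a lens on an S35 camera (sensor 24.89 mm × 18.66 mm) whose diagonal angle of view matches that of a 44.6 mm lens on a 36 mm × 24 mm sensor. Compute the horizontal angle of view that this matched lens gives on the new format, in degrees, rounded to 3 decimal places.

Sensor diagonal = √(36² + 24²) = √1872.0000 ≈ 43.2666 mm.
Sensor diagonal = √(24.89² + 18.66²) = √967.7077 ≈ 31.1080 mm.
Equal diagonal AOV ⇒ f₂ = f₁ · 31.1080/43.2666 = 44.6 × 0.71898 ≈ 32.0667 mm.
Horizontal AOV on the new format = 2·arctan(24.89 / (2 × 32.0667)) = 2·arctan(0.38810) ≈ 42.4222°.

42.422°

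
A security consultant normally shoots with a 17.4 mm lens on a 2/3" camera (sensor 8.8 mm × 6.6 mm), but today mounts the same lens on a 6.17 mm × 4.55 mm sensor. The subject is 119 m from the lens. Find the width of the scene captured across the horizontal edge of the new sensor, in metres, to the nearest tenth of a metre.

42.2 m

The focal length stays 17.4 mm; the relevant sensor dimension is now w = 6.17 mm. Object distance dₒ = 119 m = 119000 mm.
Thin-lens field width W = w·(dₒ − f)/f = 6.17 × (119000 − 17.4)/17.4 ≈ 42190.956 mm = 42.191 m.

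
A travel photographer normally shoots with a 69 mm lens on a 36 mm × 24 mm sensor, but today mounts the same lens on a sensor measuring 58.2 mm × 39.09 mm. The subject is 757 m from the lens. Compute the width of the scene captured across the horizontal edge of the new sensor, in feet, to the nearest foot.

The focal length stays 69 mm; the relevant sensor dimension is now w = 58.2 mm. Object distance dₒ = 757 m = 757000 mm.
Thin-lens field width W = w·(dₒ − f)/f = 58.2 × (757000 − 69)/69 ≈ 638454.843 mm = 638454.843/304.8 ft = 2094.67 ft.

2095 ft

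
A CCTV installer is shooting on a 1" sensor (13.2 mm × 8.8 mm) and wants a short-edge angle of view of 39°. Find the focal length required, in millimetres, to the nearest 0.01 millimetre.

12.43 mm

From α = 2·arctan(h/2f) we get f = h / (2·tan(α/2)).
With h = 8.8 mm and α/2 = 19.5°, tan(α/2) ≈ 0.35412, so f ≈ 8.8 / 0.70824 ≈ 12.4252 mm.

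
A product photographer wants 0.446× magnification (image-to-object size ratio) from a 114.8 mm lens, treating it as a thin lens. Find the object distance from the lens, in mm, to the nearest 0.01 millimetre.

372.20 mm

With m = dᵢ/dₒ and 1/f = 1/dₒ + 1/dᵢ, substituting dᵢ = m·dₒ gives 1/f = (1 + 1/m)/dₒ, hence dₒ = f·(1 + 1/m).
dₒ = 114.8 × (1 + 1/0.446) = 114.8 × 3.24215 ≈ 372.199 mm.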